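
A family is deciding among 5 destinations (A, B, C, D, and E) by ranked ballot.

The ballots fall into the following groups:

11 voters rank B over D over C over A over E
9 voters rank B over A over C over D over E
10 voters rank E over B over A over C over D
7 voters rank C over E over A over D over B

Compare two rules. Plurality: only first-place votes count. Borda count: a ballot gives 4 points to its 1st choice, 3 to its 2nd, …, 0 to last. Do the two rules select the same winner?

Yes

Plurality first-place counts: A 0, B 20, C 7, D 0, E 10 → B.
Borda totals: A 72, B 110, C 78, D 49, E 61 → B.
The two rules agree on B.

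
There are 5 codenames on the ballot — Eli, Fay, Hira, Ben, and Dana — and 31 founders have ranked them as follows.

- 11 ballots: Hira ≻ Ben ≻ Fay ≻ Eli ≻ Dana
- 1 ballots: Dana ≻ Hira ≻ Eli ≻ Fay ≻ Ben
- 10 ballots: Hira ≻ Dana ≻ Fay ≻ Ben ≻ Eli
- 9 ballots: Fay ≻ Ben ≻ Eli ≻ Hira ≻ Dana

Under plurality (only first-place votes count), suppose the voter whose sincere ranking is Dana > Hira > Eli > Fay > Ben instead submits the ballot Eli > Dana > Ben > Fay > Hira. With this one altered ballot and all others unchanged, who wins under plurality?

Hira

First-place totals with the altered ballot: Eli 1, Fay 9, Hira 21, Ben 0, Dana 0.
The winner is unchanged: still Hira.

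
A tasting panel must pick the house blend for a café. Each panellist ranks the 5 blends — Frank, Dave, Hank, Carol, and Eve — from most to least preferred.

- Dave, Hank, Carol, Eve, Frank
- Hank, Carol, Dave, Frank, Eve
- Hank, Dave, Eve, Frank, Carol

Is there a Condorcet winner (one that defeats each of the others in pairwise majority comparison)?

Yes

Head-to-head results (3 voters total):
Frank vs Dave: Dave wins 3–0.
Frank vs Hank: Hank wins 3–0.
Frank vs Carol: Carol wins 2–1.
Frank vs Eve: Eve wins 2–1.
Dave vs Hank: Hank wins 2–1.
Dave vs Carol: Dave wins 2–1.
Dave vs Eve: Dave wins 3–0.
Hank vs Carol: Hank wins 3–0.
Hank vs Eve: Hank wins 3–0.
Carol vs Eve: Carol wins 2–1.
Hank beats each rival — Frank (3–0), Dave (2–1), Carol (3–0), Eve (3–0) — so Hank is the Condorcet winner.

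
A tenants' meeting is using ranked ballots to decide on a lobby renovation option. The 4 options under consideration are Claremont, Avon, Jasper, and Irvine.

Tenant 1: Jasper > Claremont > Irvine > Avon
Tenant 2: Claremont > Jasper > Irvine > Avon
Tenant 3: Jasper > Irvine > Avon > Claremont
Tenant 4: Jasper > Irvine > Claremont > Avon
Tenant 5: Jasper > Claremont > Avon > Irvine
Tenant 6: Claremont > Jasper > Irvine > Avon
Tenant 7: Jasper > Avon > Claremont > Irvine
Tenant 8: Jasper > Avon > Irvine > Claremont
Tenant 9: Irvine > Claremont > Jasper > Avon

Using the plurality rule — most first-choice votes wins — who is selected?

Jasper

First-place vote totals:
  Claremont: 2
  Avon: 0
  Jasper: 6
  Irvine: 1
Jasper has the most first-place votes.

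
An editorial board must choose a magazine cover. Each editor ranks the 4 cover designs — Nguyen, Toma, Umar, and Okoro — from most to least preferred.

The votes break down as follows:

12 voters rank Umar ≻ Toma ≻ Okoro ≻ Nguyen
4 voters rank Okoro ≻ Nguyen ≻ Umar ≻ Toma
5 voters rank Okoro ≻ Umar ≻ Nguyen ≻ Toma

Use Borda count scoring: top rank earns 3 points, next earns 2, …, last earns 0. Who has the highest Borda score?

Borda scores:
  Nguyen: 12·0 + 4·2 + 5·1 = 13
  Toma: 12·2 + 4·0 + 5·0 = 24
  Umar: 12·3 + 4·1 + 5·2 = 50
  Okoro: 12·1 + 4·3 + 5·3 = 39
Umar has the highest total.

Umar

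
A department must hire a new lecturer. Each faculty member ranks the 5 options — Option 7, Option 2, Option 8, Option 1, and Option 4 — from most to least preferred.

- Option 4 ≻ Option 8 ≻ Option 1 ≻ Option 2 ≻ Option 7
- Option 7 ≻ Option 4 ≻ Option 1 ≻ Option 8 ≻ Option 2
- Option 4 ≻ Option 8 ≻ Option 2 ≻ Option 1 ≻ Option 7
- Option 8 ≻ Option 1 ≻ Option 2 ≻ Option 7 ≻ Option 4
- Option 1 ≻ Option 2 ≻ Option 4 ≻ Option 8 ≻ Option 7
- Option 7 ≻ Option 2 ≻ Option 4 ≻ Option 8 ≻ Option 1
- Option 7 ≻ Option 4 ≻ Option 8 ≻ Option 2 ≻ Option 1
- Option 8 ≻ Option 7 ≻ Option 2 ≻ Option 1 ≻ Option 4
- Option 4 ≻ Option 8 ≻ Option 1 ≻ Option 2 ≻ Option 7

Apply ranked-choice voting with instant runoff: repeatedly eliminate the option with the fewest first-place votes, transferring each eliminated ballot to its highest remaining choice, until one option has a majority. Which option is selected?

Round 1: Option 7 3, Option 4 3, Option 8 2, Option 1 1, Option 2 0. Option 2 has the fewest and is eliminated.
Round 2: Option 7 3, Option 4 3, Option 8 2, Option 1 1. Option 1 has the fewest and is eliminated.
Round 3: Option 4 4, Option 7 3, Option 8 2. Option 8 has the fewest and is eliminated.
Round 4: Option 7 5, Option 4 4. Option 7 has a majority.

Option 7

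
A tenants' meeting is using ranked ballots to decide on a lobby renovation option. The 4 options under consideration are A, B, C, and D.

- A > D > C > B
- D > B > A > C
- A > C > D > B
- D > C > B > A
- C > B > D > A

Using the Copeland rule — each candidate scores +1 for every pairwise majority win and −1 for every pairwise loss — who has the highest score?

Pairwise results:
  A vs B: B wins 3–2.
  A vs C: A wins 3–2.
  A vs D: D wins 3–2.
  B vs C: C wins 4–1.
  B vs D: D wins 4–1.
  C vs D: D wins 3–2.
Copeland scores (wins − losses):
  A: 1 − 2 = -1
  B: 1 − 2 = -1
  C: 1 − 2 = -1
  D: 3 − 0 = 3
D has the best Copeland score.

D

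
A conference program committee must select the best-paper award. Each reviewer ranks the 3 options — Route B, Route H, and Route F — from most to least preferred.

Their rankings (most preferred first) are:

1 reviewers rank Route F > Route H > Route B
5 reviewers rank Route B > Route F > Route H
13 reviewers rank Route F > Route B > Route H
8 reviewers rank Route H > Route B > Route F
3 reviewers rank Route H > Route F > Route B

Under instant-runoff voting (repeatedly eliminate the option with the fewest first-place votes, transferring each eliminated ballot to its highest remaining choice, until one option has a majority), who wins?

Round 1: Route F 14, Route H 11, Route B 5. Route B has the fewest and is eliminated.
Round 2: Route F 19, Route H 11. Route F has a majority.

Route F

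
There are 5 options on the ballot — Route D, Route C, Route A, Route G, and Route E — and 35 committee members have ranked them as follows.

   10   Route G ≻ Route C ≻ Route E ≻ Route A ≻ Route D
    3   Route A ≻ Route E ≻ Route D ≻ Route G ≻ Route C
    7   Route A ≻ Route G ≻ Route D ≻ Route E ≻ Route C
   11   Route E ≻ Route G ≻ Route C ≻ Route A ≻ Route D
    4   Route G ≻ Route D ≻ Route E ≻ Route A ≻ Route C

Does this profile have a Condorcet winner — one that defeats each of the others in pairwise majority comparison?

Yes

Head-to-head results (35 voters total):
Route D vs Route C: Route C wins 21–14.
Route D vs Route A: Route A wins 31–4.
Route D vs Route G: Route G wins 32–3.
Route D vs Route E: Route E wins 24–11.
Route C vs Route A: Route C wins 21–14.
Route C vs Route G: Route G wins 35–0.
Route C vs Route E: Route E wins 25–10.
Route A vs Route G: Route G wins 25–10.
Route A vs Route E: Route E wins 25–10.
Route G vs Route E: Route G wins 21–14.
Route G beats each rival — Route D (32–3), Route C (35–0), Route A (25–10), Route E (21–14) — so Route G is the Condorcet winner.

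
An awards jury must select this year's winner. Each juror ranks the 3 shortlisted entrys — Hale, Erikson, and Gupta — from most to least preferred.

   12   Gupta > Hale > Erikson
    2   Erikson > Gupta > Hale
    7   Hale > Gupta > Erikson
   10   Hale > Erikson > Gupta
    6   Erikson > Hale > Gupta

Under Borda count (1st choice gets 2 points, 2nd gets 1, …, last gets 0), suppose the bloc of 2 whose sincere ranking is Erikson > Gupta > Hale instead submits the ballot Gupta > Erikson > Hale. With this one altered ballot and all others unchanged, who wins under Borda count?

Hale

Borda totals with the altered ballot: Hale 52, Erikson 24, Gupta 35.
The winner is unchanged: still Hale.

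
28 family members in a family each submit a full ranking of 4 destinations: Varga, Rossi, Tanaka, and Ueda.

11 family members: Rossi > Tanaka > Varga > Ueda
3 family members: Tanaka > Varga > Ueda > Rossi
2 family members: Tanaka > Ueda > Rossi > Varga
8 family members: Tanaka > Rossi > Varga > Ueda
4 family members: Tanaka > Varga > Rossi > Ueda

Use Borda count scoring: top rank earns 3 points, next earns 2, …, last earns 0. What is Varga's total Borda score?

Borda scores:
  Varga: 11·1 + 3·2 + 2·0 + 8·1 + 4·2 = 33
  Rossi: 11·3 + 3·0 + 2·1 + 8·2 + 4·1 = 55
  Tanaka: 11·2 + 3·3 + 2·3 + 8·3 + 4·3 = 73
  Ueda: 11·0 + 3·1 + 2·2 + 8·0 + 4·0 = 7

33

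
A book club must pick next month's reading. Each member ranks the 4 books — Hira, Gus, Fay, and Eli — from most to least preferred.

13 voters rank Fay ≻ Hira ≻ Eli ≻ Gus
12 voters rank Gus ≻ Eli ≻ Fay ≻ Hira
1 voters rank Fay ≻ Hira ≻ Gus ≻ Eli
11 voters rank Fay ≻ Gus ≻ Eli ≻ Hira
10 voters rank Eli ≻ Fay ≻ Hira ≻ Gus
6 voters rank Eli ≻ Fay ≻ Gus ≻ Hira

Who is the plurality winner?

Fay

First-place vote totals:
  Hira: 0
  Gus: 12
  Fay: 25
  Eli: 16
Fay has the most first-place votes.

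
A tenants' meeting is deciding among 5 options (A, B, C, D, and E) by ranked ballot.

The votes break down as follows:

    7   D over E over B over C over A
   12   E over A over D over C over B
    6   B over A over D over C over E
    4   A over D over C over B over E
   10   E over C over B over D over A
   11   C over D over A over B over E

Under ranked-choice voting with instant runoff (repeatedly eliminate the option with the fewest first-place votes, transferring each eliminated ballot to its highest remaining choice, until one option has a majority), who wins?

Round 1: E 22, C 11, D 7, B 6, A 4. A has the fewest and is eliminated.
Round 2: E 22, C 11, D 11, B 6. B has the fewest and is eliminated.
Round 3: E 22, D 17, C 11. C has the fewest and is eliminated.
Round 4: D 28, E 22. D has a majority.

D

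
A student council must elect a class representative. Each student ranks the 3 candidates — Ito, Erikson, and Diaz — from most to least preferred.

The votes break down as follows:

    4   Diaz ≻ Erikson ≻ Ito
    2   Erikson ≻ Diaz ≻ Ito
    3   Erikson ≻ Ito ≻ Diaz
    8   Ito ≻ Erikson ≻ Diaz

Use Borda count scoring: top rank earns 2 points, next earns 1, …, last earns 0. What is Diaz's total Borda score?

Borda scores:
  Ito: 4·0 + 2·0 + 3·1 + 8·2 = 19
  Erikson: 4·1 + 2·2 + 3·2 + 8·1 = 22
  Diaz: 4·2 + 2·1 + 3·0 + 8·0 = 10

10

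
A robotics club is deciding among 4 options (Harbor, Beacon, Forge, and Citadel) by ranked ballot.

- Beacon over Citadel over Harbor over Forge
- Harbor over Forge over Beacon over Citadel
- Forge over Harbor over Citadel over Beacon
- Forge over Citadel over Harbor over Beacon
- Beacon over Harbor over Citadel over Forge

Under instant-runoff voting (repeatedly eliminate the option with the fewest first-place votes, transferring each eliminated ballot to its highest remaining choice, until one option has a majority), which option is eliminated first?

Citadel

Round 1: Beacon 2, Forge 2, Harbor 1, Citadel 0. Citadel has the fewest and is eliminated.
Round 2: Beacon 2, Forge 2, Harbor 1. Harbor has the fewest and is eliminated.
Round 3: Forge 3, Beacon 2. Forge has a majority.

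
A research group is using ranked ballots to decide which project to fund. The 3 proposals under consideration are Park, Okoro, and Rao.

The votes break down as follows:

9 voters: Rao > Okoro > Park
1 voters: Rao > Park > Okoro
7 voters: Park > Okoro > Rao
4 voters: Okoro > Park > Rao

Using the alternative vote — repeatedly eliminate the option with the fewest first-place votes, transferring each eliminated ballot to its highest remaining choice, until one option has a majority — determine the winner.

Park

Round 1: Rao 10, Park 7, Okoro 4. Okoro has the fewest and is eliminated.
Round 2: Park 11, Rao 10. Park has a majority.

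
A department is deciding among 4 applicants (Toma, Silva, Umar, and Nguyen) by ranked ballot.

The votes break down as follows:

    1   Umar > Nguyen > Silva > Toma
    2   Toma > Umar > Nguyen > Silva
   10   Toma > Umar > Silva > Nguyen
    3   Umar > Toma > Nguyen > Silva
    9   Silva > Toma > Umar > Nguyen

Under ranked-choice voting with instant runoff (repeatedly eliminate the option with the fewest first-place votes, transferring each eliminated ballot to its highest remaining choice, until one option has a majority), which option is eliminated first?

Nguyen

Round 1: Toma 12, Silva 9, Umar 4, Nguyen 0. Nguyen has the fewest and is eliminated.
Round 2: Toma 12, Silva 9, Umar 4. Umar has the fewest and is eliminated.
Round 3: Toma 15, Silva 10. Toma has a majority.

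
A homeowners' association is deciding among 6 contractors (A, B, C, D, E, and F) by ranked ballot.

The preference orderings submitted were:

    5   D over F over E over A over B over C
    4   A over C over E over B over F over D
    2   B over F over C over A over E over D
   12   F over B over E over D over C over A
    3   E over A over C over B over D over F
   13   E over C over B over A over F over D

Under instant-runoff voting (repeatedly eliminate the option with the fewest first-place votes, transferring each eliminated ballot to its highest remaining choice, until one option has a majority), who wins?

Round 1: E 16, F 12, D 5, A 4, B 2, C 0. C has the fewest and is eliminated.
Round 2: E 16, F 12, D 5, A 4, B 2. B has the fewest and is eliminated.
Round 3: E 16, F 14, D 5, A 4. A has the fewest and is eliminated.
Round 4: E 20, F 14, D 5. E has a majority.

E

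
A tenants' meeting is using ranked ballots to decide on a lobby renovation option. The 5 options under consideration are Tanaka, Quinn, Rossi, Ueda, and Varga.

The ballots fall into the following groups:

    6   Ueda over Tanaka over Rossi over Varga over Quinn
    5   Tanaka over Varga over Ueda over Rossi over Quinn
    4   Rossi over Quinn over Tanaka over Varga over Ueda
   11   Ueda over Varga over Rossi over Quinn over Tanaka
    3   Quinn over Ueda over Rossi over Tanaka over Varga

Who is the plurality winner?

First-place vote totals:
  Tanaka: 5
  Quinn: 3
  Rossi: 4
  Ueda: 17
  Varga: 0
Ueda has the most first-place votes.

Ueda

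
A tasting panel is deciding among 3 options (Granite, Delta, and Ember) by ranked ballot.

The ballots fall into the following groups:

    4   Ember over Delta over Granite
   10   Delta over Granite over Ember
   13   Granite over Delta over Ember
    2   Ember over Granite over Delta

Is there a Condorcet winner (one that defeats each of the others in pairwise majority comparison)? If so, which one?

Granite

Head-to-head results (29 voters total):
Granite vs Delta: Granite wins 15–14.
Granite vs Ember: Granite wins 23–6.
Delta vs Ember: Delta wins 23–6.
Granite beats each rival — Delta (15–14), Ember (23–6) — so Granite is the Condorcet winner.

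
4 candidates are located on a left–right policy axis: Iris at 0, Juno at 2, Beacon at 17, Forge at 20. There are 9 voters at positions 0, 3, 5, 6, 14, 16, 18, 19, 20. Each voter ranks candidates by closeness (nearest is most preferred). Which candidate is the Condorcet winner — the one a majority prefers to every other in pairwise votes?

Beacon

With single-peaked preferences on a line, the Condorcet winner is the candidate closest to the median voter.
The median voter (position 14) is closest to Beacon at 17.
Check: Beacon vs Iris — voters closer to Beacon: 5 of 9.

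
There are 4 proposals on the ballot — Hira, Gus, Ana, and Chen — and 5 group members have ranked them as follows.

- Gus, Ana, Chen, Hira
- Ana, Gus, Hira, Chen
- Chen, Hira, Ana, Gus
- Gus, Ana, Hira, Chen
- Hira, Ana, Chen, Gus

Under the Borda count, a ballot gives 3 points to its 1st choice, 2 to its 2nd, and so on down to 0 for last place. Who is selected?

Borda scores:
  Hira: 0 + 1 + 2 + 1 + 3 = 7
  Gus: 3 + 2 + 0 + 3 + 0 = 8
  Ana: 2 + 3 + 1 + 2 + 2 = 10
  Chen: 1 + 0 + 3 + 0 + 1 = 5
Ana has the highest total.

Ana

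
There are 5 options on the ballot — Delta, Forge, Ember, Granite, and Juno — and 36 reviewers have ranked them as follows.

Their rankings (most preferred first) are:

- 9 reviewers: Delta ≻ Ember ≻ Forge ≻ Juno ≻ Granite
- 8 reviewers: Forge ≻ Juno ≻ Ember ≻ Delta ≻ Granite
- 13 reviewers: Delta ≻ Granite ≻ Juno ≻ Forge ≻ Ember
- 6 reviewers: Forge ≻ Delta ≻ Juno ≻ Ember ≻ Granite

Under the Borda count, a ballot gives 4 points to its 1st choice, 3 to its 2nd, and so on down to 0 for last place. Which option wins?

Delta

Borda scores:
  Delta: 9·4 + 8·1 + 13·4 + 6·3 = 114
  Forge: 9·2 + 8·4 + 13·1 + 6·4 = 87
  Ember: 9·3 + 8·2 + 13·0 + 6·1 = 49
  Granite: 9·0 + 8·0 + 13·3 + 6·0 = 39
  Juno: 9·1 + 8·3 + 13·2 + 6·2 = 71
Delta has the highest total.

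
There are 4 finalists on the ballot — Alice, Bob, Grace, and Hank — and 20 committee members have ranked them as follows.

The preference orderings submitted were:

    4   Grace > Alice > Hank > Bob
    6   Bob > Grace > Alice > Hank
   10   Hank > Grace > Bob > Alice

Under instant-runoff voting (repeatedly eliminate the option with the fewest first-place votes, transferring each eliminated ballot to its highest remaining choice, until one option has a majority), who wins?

Hank

Round 1: Hank 10, Bob 6, Grace 4, Alice 0. Alice has the fewest and is eliminated.
Round 2: Hank 10, Bob 6, Grace 4. Grace has the fewest and is eliminated.
Round 3: Hank 14, Bob 6. Hank has a majority.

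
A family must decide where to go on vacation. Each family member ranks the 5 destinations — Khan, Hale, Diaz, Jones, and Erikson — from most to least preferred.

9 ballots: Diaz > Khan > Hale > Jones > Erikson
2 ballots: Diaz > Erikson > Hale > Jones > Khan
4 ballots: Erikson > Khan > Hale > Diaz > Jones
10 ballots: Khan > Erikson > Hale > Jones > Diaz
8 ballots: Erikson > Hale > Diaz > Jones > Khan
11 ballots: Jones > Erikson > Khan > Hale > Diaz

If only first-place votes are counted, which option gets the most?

Erikson

First-place vote totals:
  Khan: 10
  Hale: 0
  Diaz: 11
  Jones: 11
  Erikson: 12
Erikson has the most first-place votes.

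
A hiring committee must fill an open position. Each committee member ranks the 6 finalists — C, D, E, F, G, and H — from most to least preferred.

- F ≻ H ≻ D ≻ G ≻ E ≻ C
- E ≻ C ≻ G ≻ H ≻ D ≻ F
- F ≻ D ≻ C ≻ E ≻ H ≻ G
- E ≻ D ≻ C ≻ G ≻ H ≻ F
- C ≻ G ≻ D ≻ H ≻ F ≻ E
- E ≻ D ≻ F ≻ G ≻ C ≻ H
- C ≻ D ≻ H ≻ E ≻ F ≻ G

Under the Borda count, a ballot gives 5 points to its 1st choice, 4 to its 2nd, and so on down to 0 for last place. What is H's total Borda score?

Borda scores:
  C: 0 + 4 + 3 + 3 + 5 + 1 + 5 = 21
  D: 3 + 1 + 4 + 4 + 3 + 4 + 4 = 23
  E: 1 + 5 + 2 + 5 + 0 + 5 + 2 = 20
  F: 5 + 0 + 5 + 0 + 1 + 3 + 1 = 15
  G: 2 + 3 + 0 + 2 + 4 + 2 + 0 = 13
  H: 4 + 2 + 1 + 1 + 2 + 0 + 3 = 13

13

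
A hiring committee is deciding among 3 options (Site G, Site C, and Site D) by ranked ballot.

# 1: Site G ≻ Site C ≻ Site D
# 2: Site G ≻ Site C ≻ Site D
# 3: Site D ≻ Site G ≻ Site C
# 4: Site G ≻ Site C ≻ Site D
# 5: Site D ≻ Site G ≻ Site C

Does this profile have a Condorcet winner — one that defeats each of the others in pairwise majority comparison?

Head-to-head results (5 voters total):
Site G vs Site C: Site G wins 5–0.
Site G vs Site D: Site G wins 3–2.
Site C vs Site D: Site C wins 3–2.
Site G beats each rival — Site C (5–0), Site D (3–2) — so Site G is the Condorcet winner.

Yes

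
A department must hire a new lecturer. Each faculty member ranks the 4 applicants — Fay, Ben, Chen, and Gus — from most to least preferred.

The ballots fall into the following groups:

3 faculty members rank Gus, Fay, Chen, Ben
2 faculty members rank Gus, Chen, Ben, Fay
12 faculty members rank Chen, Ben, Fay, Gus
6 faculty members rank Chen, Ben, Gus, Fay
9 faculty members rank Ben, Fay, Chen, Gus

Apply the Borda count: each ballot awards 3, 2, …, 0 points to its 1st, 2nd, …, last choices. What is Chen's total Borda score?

Borda scores:
  Fay: 3·2 + 2·0 + 12·1 + 6·0 + 9·2 = 36
  Ben: 3·0 + 2·1 + 12·2 + 6·2 + 9·3 = 65
  Chen: 3·1 + 2·2 + 12·3 + 6·3 + 9·1 = 70
  Gus: 3·3 + 2·3 + 12·0 + 6·1 + 9·0 = 21

70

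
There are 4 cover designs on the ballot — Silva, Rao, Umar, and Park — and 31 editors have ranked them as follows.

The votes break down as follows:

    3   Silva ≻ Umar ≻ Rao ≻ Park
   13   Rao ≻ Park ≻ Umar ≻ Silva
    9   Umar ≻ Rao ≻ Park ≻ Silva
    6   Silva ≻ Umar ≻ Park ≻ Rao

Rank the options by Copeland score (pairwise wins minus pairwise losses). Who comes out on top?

Pairwise results:
  Silva vs Rao: Rao wins 22–9.
  Silva vs Umar: Umar wins 22–9.
  Silva vs Park: Park wins 22–9.
  Rao vs Umar: Umar wins 18–13.
  Rao vs Park: Rao wins 25–6.
  Umar vs Park: Umar wins 18–13.
Copeland scores (wins − losses):
  Silva: 0 − 3 = -3
  Rao: 2 − 1 = 1
  Umar: 3 − 0 = 3
  Park: 1 − 2 = -1
Umar has the best Copeland score.

Umar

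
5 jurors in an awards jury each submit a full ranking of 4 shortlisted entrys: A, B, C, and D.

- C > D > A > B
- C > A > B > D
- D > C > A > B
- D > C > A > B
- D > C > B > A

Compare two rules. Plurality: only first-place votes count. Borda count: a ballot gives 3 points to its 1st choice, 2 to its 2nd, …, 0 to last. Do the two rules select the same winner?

Plurality first-place counts: A 0, B 0, C 2, D 3 → D.
Borda totals: A 5, B 2, C 12, D 11 → C.
The two rules disagree: plurality picks D, Borda picks C.

No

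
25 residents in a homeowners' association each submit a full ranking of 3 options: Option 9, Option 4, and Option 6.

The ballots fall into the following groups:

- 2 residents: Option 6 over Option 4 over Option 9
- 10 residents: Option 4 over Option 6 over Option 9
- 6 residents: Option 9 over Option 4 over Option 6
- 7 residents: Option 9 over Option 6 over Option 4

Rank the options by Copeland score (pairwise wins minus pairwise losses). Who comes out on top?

Pairwise results:
  Option 9 vs Option 4: Option 9 wins 13–12.
  Option 9 vs Option 6: Option 9 wins 13–12.
  Option 4 vs Option 6: Option 4 wins 16–9.
Copeland scores (wins − losses):
  Option 9: 2 − 0 = 2
  Option 4: 1 − 1 = 0
  Option 6: 0 − 2 = -2
Option 9 has the best Copeland score.

Option 9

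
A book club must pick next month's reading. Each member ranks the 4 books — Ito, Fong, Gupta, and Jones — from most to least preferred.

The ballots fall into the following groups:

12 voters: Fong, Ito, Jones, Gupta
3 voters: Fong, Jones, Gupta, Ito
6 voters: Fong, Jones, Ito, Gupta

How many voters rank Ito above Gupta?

Ballots ranking Ito above Gupta: 12+6 = 18.
Ballots ranking Gupta above Ito: 3.
So 18 of 21 voters prefer Ito to Gupta.

18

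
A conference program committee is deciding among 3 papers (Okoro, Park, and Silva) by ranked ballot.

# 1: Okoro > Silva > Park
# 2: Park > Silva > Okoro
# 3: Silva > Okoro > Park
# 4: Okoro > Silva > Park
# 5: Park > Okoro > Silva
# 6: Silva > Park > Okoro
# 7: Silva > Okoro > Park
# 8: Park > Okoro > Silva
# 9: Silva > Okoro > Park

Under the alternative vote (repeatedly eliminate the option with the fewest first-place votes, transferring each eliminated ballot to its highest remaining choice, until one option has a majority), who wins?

Round 1: Silva 4, Park 3, Okoro 2. Okoro has the fewest and is eliminated.
Round 2: Silva 6, Park 3. Silva has a majority.

Silva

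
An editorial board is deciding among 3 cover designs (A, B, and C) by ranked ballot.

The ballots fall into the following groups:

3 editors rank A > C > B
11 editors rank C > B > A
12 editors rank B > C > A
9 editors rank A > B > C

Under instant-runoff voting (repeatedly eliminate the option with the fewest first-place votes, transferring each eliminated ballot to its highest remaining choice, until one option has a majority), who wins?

B

Round 1: A 12, B 12, C 11. C has the fewest and is eliminated.
Round 2: B 23, A 12. B has a majority.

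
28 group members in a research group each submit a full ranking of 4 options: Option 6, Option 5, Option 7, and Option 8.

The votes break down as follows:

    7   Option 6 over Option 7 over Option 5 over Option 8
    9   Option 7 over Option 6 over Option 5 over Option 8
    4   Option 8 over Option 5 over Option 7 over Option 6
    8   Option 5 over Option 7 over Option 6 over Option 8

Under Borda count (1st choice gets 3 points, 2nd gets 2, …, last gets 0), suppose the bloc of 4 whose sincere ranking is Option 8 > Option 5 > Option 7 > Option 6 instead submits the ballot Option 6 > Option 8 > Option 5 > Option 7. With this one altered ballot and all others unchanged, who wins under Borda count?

Option 6

Borda totals with the altered ballot: Option 6 59, Option 5 44, Option 7 57, Option 8 8.
The switch changes the winner from Option 7 to Option 6.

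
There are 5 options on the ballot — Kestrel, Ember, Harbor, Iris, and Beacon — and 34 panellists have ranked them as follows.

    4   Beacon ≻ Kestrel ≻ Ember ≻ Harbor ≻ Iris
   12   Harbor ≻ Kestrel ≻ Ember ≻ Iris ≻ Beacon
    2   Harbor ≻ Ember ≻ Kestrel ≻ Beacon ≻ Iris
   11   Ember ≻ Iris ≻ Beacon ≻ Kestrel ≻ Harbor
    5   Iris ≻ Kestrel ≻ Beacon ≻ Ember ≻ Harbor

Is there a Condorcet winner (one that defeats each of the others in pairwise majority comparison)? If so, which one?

Kestrel

Head-to-head results (34 voters total):
Kestrel vs Ember: Kestrel wins 21–13.
Kestrel vs Harbor: Kestrel wins 20–14.
Kestrel vs Iris: Kestrel wins 18–16.
Kestrel vs Beacon: Kestrel wins 19–15.
Ember vs Harbor: Ember wins 20–14.
Ember vs Iris: Ember wins 29–5.
Ember vs Beacon: Ember wins 25–9.
Harbor vs Iris: Harbor wins 18–16.
Harbor vs Beacon: Beacon wins 20–14.
Iris vs Beacon: Iris wins 28–6.
Kestrel beats each rival — Ember (21–13), Harbor (20–14), Iris (18–16), Beacon (19–15) — so Kestrel is the Condorcet winner.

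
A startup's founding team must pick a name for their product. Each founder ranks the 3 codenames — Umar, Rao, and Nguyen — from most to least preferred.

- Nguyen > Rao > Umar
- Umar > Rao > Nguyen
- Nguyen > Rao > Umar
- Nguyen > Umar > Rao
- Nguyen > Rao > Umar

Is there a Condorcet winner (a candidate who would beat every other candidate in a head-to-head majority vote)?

Yes

Head-to-head results (5 voters total):
Umar vs Rao: Rao wins 3–2.
Umar vs Nguyen: Nguyen wins 4–1.
Rao vs Nguyen: Nguyen wins 4–1.
Nguyen beats each rival — Umar (4–1), Rao (4–1) — so Nguyen is the Condorcet winner.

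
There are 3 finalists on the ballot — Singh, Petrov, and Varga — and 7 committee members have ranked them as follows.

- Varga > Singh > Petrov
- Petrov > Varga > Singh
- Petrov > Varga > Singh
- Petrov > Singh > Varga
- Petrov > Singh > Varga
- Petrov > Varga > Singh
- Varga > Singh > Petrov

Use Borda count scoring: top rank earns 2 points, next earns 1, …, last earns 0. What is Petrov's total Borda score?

10

Borda scores:
  Singh: 1 + 0 + 0 + 1 + 1 + 0 + 1 = 4
  Petrov: 0 + 2 + 2 + 2 + 2 + 2 + 0 = 10
  Varga: 2 + 1 + 1 + 0 + 0 + 1 + 2 = 7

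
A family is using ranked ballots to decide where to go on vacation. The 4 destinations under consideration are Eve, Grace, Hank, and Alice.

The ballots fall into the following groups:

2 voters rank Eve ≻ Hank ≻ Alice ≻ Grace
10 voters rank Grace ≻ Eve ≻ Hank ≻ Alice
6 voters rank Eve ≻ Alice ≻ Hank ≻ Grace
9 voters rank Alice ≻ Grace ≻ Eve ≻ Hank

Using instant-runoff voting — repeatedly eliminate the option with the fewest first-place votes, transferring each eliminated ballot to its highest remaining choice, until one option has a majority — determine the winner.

Alice

Round 1: Grace 10, Alice 9, Eve 8, Hank 0. Hank has the fewest and is eliminated.
Round 2: Grace 10, Alice 9, Eve 8. Eve has the fewest and is eliminated.
Round 3: Alice 17, Grace 10. Alice has a majority.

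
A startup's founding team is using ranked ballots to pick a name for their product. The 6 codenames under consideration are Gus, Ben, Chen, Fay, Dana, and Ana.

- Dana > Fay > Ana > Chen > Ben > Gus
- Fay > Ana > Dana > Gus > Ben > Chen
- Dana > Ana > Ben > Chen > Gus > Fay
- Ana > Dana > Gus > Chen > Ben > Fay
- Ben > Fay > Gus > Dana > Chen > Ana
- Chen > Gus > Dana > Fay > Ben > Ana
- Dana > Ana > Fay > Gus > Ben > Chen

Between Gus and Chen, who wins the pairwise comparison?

Ballots ranking Gus above Chen: 4.
Ballots ranking Chen above Gus: 3.
Gus wins the head-to-head, 4–3.

Gus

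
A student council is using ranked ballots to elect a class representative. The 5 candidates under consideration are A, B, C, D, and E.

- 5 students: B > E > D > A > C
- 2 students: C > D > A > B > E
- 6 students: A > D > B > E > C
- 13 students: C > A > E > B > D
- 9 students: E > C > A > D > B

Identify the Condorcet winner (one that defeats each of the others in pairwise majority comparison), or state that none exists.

Head-to-head results (35 voters total):
A vs B: A wins 30–5.
A vs C: C wins 24–11.
A vs D: A wins 28–7.
A vs E: A wins 21–14.
B vs C: C wins 24–11.
B vs D: B wins 18–17.
B vs E: E wins 22–13.
C vs D: C wins 24–11.
C vs E: E wins 20–15.
D vs E: E wins 27–8.
No candidate beats all others: A beats E beats C beats A, a majority cycle.

None — there is no Condorcet winner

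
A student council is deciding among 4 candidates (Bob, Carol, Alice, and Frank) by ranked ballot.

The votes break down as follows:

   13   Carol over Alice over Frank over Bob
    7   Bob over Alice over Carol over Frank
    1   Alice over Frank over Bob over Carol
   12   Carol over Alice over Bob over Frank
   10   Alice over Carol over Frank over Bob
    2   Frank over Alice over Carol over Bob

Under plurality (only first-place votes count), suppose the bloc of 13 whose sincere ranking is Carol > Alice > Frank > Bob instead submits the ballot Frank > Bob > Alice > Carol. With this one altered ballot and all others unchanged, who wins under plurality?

First-place totals with the altered ballot: Bob 7, Carol 12, Alice 11, Frank 15.
The switch changes the winner from Carol to Frank.

Frank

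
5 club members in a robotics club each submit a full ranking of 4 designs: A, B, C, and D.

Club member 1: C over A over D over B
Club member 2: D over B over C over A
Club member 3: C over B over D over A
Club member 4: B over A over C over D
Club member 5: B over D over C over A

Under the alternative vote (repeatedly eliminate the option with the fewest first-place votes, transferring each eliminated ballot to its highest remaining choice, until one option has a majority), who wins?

B

Round 1: B 2, C 2, D 1, A 0. A has the fewest and is eliminated.
Round 2: B 2, C 2, D 1. D has the fewest and is eliminated.
Round 3: B 3, C 2. B has a majority.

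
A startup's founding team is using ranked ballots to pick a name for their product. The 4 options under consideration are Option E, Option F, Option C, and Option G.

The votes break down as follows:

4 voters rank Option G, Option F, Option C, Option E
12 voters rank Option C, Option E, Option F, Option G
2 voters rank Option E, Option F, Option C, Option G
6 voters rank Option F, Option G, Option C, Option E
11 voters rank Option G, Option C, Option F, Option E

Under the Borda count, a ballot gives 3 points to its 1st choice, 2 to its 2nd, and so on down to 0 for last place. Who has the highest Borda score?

Borda scores:
  Option E: 4·0 + 12·2 + 2·3 + 6·0 + 11·0 = 30
  Option F: 4·2 + 12·1 + 2·2 + 6·3 + 11·1 = 53
  Option C: 4·1 + 12·3 + 2·1 + 6·1 + 11·2 = 70
  Option G: 4·3 + 12·0 + 2·0 + 6·2 + 11·3 = 57
Option C has the highest total.

Option C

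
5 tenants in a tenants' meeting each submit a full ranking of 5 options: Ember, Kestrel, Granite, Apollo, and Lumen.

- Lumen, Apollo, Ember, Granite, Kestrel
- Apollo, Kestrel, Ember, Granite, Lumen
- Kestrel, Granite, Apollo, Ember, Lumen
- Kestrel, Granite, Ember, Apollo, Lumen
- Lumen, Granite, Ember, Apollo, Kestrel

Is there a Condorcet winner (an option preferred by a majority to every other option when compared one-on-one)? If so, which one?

Head-to-head results (5 voters total):
Ember vs Kestrel: Kestrel wins 3–2.
Ember vs Granite: Granite wins 3–2.
Ember vs Apollo: Apollo wins 3–2.
Ember vs Lumen: Ember wins 3–2.
Kestrel vs Granite: Kestrel wins 3–2.
Kestrel vs Apollo: Apollo wins 3–2.
Kestrel vs Lumen: Kestrel wins 3–2.
Granite vs Apollo: Granite wins 3–2.
Granite vs Lumen: Granite wins 3–2.
Apollo vs Lumen: Apollo wins 3–2.
No candidate beats all others: Kestrel beats Granite beats Apollo beats Kestrel, a majority cycle.

None — there is no Condorcet winner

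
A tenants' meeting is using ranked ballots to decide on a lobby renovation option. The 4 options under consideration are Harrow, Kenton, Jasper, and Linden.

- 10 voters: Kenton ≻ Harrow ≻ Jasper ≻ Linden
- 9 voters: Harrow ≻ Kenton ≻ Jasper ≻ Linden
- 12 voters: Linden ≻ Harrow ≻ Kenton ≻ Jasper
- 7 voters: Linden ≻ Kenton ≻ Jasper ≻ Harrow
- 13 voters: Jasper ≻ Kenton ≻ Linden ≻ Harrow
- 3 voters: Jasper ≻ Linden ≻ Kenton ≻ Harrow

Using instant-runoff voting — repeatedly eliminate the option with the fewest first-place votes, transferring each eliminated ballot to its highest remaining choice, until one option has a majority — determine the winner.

Round 1: Linden 19, Jasper 16, Kenton 10, Harrow 9. Harrow has the fewest and is eliminated.
Round 2: Kenton 19, Linden 19, Jasper 16. Jasper has the fewest and is eliminated.
Round 3: Kenton 32, Linden 22. Kenton has a majority.

Kenton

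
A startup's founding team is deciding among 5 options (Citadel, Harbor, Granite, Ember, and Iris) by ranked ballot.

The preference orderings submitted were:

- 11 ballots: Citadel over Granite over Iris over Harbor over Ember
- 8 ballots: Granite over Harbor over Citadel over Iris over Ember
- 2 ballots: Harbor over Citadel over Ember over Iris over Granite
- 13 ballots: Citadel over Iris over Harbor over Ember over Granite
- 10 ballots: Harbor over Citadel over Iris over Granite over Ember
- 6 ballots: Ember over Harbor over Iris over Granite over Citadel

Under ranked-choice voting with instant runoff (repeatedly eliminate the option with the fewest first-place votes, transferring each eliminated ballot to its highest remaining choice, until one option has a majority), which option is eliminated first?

Iris

Round 1: Citadel 24, Harbor 12, Granite 8, Ember 6, Iris 0. Iris has the fewest and is eliminated.
Round 2: Citadel 24, Harbor 12, Granite 8, Ember 6. Ember has the fewest and is eliminated.
Round 3: Citadel 24, Harbor 18, Granite 8. Granite has the fewest and is eliminated.
Round 4: Harbor 26, Citadel 24. Harbor has a majority.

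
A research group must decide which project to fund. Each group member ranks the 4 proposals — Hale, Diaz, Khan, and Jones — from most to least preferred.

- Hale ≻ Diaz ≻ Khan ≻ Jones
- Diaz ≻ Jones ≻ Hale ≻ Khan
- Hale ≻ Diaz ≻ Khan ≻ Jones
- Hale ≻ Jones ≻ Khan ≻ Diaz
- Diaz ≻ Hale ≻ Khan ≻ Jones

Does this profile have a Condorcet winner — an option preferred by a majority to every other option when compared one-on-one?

Head-to-head results (5 voters total):
Hale vs Diaz: Hale wins 3–2.
Hale vs Khan: Hale wins 5–0.
Hale vs Jones: Hale wins 4–1.
Diaz vs Khan: Diaz wins 4–1.
Diaz vs Jones: Diaz wins 4–1.
Khan vs Jones: Khan wins 3–2.
Hale beats each rival — Diaz (3–2), Khan (5–0), Jones (4–1) — so Hale is the Condorcet winner.

Yes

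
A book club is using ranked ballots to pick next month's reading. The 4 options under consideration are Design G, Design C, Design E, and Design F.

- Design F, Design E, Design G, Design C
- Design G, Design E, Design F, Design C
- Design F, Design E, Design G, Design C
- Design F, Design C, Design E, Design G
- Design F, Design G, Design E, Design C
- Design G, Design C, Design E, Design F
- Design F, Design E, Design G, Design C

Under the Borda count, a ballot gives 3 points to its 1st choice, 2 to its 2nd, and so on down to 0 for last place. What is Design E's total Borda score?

11

Borda scores:
  Design G: 1 + 3 + 1 + 0 + 2 + 3 + 1 = 11
  Design C: 0 + 0 + 0 + 2 + 0 + 2 + 0 = 4
  Design E: 2 + 2 + 2 + 1 + 1 + 1 + 2 = 11
  Design F: 3 + 1 + 3 + 3 + 3 + 0 + 3 = 16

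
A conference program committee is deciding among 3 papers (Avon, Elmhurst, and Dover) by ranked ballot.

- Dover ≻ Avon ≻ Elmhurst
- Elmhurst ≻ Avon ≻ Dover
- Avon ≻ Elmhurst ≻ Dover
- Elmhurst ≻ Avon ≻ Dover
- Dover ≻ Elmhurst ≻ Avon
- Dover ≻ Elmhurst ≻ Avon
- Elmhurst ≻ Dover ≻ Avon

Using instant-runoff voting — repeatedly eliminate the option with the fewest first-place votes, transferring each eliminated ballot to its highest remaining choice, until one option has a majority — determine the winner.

Elmhurst

Round 1: Elmhurst 3, Dover 3, Avon 1. Avon has the fewest and is eliminated.
Round 2: Elmhurst 4, Dover 3. Elmhurst has a majority.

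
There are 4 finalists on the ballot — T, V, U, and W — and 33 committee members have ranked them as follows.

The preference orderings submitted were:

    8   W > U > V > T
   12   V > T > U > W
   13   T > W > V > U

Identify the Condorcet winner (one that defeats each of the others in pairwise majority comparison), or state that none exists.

Head-to-head results (33 voters total):
T vs V: V wins 20–13.
T vs U: T wins 25–8.
T vs W: T wins 25–8.
V vs U: V wins 25–8.
V vs W: W wins 21–12.
U vs W: W wins 21–12.
No candidate beats all others: T beats W beats V beats T, a majority cycle.

No Condorcet winner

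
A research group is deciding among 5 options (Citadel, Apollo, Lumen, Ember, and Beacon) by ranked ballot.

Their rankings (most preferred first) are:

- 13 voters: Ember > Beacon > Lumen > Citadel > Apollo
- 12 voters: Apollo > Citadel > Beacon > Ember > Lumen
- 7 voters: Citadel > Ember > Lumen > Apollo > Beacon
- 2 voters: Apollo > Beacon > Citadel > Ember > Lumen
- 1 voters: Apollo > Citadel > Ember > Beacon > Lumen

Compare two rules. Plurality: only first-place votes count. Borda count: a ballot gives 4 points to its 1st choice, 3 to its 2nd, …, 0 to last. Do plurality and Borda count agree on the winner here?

Plurality first-place counts: Citadel 7, Apollo 15, Lumen 0, Ember 13, Beacon 0 → Apollo.
Borda totals: Citadel 84, Apollo 67, Lumen 40, Ember 89, Beacon 70 → Ember.
The two rules disagree: plurality picks Apollo, Borda picks Ember.

No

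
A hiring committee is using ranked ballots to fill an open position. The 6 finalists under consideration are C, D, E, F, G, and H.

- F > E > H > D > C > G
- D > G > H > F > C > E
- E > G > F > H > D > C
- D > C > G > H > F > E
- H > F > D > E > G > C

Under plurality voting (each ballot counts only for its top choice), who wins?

D

First-place vote totals:
  C: 0
  D: 2
  E: 1
  F: 1
  G: 0
  H: 1
D has the most first-place votes.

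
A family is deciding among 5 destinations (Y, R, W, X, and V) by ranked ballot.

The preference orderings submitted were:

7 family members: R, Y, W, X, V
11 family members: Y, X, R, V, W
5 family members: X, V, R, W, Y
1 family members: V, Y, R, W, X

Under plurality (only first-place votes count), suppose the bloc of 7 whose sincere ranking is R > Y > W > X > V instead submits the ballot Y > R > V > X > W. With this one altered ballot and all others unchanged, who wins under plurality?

First-place totals with the altered ballot: Y 18, R 0, W 0, X 5, V 1.
The winner is unchanged: still Y.

Y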